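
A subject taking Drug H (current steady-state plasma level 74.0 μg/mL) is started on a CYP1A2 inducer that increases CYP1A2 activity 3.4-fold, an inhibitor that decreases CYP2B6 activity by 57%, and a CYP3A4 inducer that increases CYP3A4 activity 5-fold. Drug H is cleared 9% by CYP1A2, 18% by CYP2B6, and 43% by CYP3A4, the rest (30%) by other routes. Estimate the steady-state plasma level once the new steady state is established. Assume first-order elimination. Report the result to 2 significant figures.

The CYP1A2 pathway (9% of clearance) is boosted to 3.4× activity: 0.09 × 3.4 = 0.306.
The CYP2B6 pathway (18% of clearance) is reduced to 0.43× activity: 0.18 × 0.43 = 0.0774.
The CYP3A4 pathway (43% of clearance) rises to 5× activity: 0.43 × 5 = 2.15.
The remaining 30% of clearance is unaffected.
Relative clearance = 0.306 + 0.0774 + 2.15 + 0.3 = 2.8334.
Steady-state plasma level ∝ 1/CL: new value = 74.0 / 2.8334 = 26 μg/mL.

26 μg/mL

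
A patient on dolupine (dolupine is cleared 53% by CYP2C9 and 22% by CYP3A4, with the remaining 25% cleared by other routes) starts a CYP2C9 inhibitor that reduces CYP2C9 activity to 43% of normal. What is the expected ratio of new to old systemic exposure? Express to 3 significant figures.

CYP2C9: 0.53 × 0.43 = 0.2279
CYP3A4: 0.22 (unchanged)
Other: 0.25 (unchanged)
Relative clearance = 0.2279 + 0.22 + 0.25 = 0.6979.
Since systemic exposure ∝ 1/CL, the ratio is 1 / 0.6979 = 1.43.

1.43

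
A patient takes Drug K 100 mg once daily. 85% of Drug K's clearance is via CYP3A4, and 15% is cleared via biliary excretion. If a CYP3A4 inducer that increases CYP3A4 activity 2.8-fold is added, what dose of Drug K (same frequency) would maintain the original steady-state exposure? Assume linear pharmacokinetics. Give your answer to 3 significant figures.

The CYP3A4 pathway (85% of clearance) is boosted to 2.8× activity: 0.85 × 2.8 = 2.38.
The remaining 15% of clearance is unaffected.
New clearance relative to baseline: 2.38 + 0.15 = 2.53.
Exposure is unchanged when dose changes in proportion to clearance. New dose = 100 mg × 2.53 = 253 mg.

253 mg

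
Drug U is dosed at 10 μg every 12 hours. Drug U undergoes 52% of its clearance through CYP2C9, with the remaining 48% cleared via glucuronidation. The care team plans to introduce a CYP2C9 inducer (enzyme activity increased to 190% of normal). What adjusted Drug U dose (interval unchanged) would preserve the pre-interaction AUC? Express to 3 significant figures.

14.7 μg

CYP2C9: 0.52 × 1.9 = 0.988
Other: 0.48 (unchanged)
CL_new/CL_old = 0.988 + 0.48 = 1.468.
Exposure is unchanged when dose changes in proportion to clearance. New dose = 10 μg × 1.468 = 14.7 μg.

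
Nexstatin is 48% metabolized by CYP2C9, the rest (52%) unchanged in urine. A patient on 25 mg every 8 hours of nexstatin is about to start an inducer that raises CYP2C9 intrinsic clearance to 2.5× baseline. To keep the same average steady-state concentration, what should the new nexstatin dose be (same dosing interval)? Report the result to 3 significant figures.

43.0 mg

CYP2C9: 0.48 × 2.5 = 1.2
Other: 0.52 (unchanged)
New clearance relative to baseline: 1.2 + 0.52 = 1.72.
Exposure is unchanged when dose changes in proportion to clearance. New dose = 25 mg × 1.72 = 43.0 mg.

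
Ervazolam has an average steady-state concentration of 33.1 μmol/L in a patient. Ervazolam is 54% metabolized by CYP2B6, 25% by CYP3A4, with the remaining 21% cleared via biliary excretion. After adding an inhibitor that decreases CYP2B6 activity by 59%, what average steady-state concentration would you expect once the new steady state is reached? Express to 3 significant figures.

48.6 μmol/L

The CYP2B6 pathway (54% of clearance) falls to 0.41× activity: 0.54 × 0.41 = 0.2214.
CYP3A4 (25%) and the residual 21% are unaffected.
CL_new/CL_old = 0.2214 + 0.25 + 0.21 = 0.6814.
New average steady-state concentration = baseline ÷ relative clearance = 33.1 / 0.6814 = 48.6 μmol/L.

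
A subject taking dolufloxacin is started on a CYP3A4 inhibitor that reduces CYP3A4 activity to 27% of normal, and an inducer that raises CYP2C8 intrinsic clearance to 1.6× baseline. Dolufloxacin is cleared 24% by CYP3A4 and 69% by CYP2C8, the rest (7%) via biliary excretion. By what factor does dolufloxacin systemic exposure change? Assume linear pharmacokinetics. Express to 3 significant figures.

0.807

CYP3A4: 0.24 × 0.27 = 0.0648
CYP2C8: 0.69 × 1.6 = 1.104
Other: 0.07 (unchanged)
Relative clearance = 0.0648 + 1.104 + 0.07 = 1.2388.
Net systemic exposure ratio = 1 / 1.2388 = 0.807.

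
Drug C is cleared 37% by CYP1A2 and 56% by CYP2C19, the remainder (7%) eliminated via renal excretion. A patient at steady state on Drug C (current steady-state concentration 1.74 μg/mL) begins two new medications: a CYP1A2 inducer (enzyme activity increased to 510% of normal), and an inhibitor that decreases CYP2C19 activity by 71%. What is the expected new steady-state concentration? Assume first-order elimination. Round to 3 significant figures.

0.821 μg/mL

The CYP1A2 pathway (37% of clearance) rises to 5.1× activity: 0.37 × 5.1 = 1.887.
The CYP2C19 pathway (56% of clearance) falls to 0.29× activity: 0.56 × 0.29 = 0.1624.
Non-CYP routes (7%) are unchanged.
CL_new/CL_old = 1.887 + 0.1624 + 0.07 = 2.1194.
New steady-state concentration = 1.74 / 2.1194 = 0.821 μg/mL (concentration scales inversely with clearance).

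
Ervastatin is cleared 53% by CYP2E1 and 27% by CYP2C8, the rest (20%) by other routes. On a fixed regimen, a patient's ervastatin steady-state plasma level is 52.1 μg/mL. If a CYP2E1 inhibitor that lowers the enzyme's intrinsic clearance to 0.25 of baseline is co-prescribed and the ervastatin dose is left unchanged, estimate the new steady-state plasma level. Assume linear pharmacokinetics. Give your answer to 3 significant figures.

The CYP2E1 pathway (53% of clearance) is reduced to 0.25× activity: 0.53 × 0.25 = 0.1325.
CYP2C8 (27%) and the residual 20% are unaffected.
New clearance relative to baseline: 0.1325 + 0.27 + 0.2 = 0.6025.
New steady-state plasma level = baseline ÷ relative clearance = 52.1 / 0.6025 = 86.5 μg/mL.

86.5 μg/mL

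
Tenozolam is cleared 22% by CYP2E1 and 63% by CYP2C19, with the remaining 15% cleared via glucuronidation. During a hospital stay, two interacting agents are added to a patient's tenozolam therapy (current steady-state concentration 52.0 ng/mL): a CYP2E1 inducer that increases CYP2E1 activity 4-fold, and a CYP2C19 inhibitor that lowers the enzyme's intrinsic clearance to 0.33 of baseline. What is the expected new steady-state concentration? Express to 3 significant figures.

CYP2E1: 0.22 × 4 = 0.88
CYP2C19: 0.63 × 0.33 = 0.2079
Other: 0.15 (unchanged)
CL_new/CL_old = 0.88 + 0.2079 + 0.15 = 1.2379.
Steady-state concentration ∝ 1/CL: new value = 52.0 / 1.2379 = 42.0 ng/mL.

42.0 ng/mL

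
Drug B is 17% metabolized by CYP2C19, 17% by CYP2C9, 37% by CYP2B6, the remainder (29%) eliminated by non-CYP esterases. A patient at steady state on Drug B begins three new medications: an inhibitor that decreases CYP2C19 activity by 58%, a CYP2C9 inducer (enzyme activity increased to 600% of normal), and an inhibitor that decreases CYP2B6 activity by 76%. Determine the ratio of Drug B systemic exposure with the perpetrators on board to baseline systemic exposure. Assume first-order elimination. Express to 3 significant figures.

0.680

The CYP2C19 pathway (17% of clearance) drops to 0.42× activity: 0.17 × 0.42 = 0.0714.
The CYP2C9 pathway (17% of clearance) is boosted to 6× activity: 0.17 × 6 = 1.02.
The CYP2B6 pathway (37% of clearance) falls to 0.24× activity: 0.37 × 0.24 = 0.0888.
The remaining 29% of clearance is unaffected.
CL_new/CL_old = 0.0714 + 1.02 + 0.0888 + 0.29 = 1.4702.
Because systemic exposure varies inversely with clearance, the combined effect is 1 / 1.4702 = 0.680.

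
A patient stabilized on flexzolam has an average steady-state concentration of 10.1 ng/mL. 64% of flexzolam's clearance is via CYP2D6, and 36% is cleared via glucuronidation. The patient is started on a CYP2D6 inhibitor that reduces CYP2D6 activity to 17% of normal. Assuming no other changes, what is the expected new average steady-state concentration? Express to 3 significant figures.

21.5 ng/mL

The CYP2D6 pathway (64% of clearance) falls to 0.17× activity: 0.64 × 0.17 = 0.1088.
The remaining 36% of clearance is unaffected.
New clearance relative to baseline: 0.1088 + 0.36 = 0.4688.
New average steady-state concentration = baseline ÷ relative clearance = 10.1 / 0.4688 = 21.5 ng/mL.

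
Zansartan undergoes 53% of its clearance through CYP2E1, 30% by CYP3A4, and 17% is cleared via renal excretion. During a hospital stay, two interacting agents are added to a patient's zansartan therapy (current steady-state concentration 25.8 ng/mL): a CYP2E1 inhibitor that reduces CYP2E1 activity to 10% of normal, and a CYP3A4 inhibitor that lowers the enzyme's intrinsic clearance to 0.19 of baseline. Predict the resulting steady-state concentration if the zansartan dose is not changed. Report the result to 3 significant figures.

92.1 ng/mL

CYP2E1: 0.53 × 0.1 = 0.053
CYP3A4: 0.3 × 0.19 = 0.057
Other: 0.17 (unchanged)
Relative clearance = 0.053 + 0.057 + 0.17 = 0.28.
Dividing the baseline by the relative clearance: 25.8 / 0.28 = 92.1 ng/mL.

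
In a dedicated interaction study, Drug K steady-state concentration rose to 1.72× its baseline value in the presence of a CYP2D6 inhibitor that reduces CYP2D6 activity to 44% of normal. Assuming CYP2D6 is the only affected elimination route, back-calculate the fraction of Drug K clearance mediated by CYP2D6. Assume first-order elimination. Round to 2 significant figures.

Call the CYP2D6 fraction fm. After the interaction, CL_new/CL_old = fm × 0.44 + (1 − fm).
Steady-state concentration ratio = 1 / (new CL fraction), so new CL fraction = 1 / 1.72 = 0.5814.
fm × 0.44 + 1 − fm = 0.5814  ⇒  fm × (0.44 − 1) = −0.4186  ⇒  fm = 0.75.

0.75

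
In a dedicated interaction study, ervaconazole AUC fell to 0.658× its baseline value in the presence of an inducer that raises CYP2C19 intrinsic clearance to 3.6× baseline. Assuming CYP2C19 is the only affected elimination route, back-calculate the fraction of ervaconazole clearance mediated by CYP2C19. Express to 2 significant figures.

0.20

Let x = fm,CYP2C19. Because AUC ∝ 1/CL, relative clearance rose to 1/0.658 = 1.52.
Only the CYP2C19 route changed, so 1.52 = x·3.6 + (1 − x), giving x = 0.20.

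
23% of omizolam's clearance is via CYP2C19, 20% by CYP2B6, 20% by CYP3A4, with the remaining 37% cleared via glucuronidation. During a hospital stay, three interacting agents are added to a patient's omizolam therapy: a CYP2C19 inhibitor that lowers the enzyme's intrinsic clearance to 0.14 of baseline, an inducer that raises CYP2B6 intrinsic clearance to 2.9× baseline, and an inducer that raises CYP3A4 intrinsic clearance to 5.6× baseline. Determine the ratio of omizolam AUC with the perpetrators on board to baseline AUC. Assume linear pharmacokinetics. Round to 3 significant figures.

0.476

The CYP2C19 pathway (23% of clearance) is reduced to 0.14× activity: 0.23 × 0.14 = 0.0322.
The CYP2B6 pathway (20% of clearance) increases to 2.9× activity: 0.2 × 2.9 = 0.58.
The CYP3A4 pathway (20% of clearance) increases to 5.6× activity: 0.2 × 5.6 = 1.12.
Non-CYP routes (37%) are unchanged.
Relative clearance = 0.0322 + 0.58 + 1.12 + 0.37 = 2.1022.
Net AUC ratio = 1 / 2.1022 = 0.476.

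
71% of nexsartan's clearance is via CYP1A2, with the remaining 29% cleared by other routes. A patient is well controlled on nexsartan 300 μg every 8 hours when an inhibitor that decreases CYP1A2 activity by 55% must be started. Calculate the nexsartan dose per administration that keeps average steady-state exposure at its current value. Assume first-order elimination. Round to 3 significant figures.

CYP1A2: 0.71 × 0.45 = 0.3195
Other: 0.29 (unchanged)
Relative clearance = 0.3195 + 0.29 = 0.6095.
To maintain the same steady-state level, dose must scale with clearance: new dose = 300 × 0.6095 = 183 μg.

183 μg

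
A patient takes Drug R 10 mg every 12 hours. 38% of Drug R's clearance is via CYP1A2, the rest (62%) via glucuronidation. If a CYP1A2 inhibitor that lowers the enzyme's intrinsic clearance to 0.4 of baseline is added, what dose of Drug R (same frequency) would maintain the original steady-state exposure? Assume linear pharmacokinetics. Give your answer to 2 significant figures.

CYP1A2: 0.38 × 0.4 = 0.152
Other: 0.62 (unchanged)
CL_new/CL_old = 0.152 + 0.62 = 0.772.
Exposure is unchanged when dose changes in proportion to clearance. New dose = 10 mg × 0.772 = 7.7 mg.

7.7 mg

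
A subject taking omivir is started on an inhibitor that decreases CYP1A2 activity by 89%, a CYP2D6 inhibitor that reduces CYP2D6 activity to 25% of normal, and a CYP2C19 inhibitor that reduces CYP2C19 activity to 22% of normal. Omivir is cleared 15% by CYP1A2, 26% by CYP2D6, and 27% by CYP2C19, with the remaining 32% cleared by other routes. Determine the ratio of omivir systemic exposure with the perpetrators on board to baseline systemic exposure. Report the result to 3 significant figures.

2.17

The CYP1A2 pathway (15% of clearance) is reduced to 0.11× activity: 0.15 × 0.11 = 0.0165.
The CYP2D6 pathway (26% of clearance) drops to 0.25× activity: 0.26 × 0.25 = 0.065.
The CYP2C19 pathway (27% of clearance) is reduced to 0.22× activity: 0.27 × 0.22 = 0.0594.
The remaining 32% of clearance is unaffected.
New clearance relative to baseline: 0.0165 + 0.065 + 0.0594 + 0.32 = 0.4609.
Net systemic exposure ratio = 1 / 0.4609 = 2.17.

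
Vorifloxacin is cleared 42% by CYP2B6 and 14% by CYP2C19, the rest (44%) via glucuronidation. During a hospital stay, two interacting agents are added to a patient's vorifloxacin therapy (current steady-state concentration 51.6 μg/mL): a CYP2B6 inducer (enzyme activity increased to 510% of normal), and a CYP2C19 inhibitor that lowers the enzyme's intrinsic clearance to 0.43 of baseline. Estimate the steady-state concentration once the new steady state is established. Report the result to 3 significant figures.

The CYP2B6 pathway (42% of clearance) rises to 5.1× activity: 0.42 × 5.1 = 2.142.
The CYP2C19 pathway (14% of clearance) falls to 0.43× activity: 0.14 × 0.43 = 0.0602.
The remaining 44% of clearance is unaffected.
New clearance relative to baseline: 2.142 + 0.0602 + 0.44 = 2.6422.
Steady-state concentration ∝ 1/CL: new value = 51.6 / 2.6422 = 19.5 μg/mL.

19.5 μg/mL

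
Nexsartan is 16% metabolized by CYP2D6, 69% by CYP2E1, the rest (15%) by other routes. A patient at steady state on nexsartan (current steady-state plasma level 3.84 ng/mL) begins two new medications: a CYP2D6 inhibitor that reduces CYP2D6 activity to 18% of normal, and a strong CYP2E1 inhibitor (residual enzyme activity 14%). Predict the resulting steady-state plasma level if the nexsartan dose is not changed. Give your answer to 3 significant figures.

The CYP2D6 pathway (16% of clearance) is reduced to 0.18× activity: 0.16 × 0.18 = 0.0288.
The CYP2E1 pathway (69% of clearance) drops to 0.14× activity: 0.69 × 0.14 = 0.0966.
Non-CYP routes (15%) are unchanged.
Relative clearance = 0.0288 + 0.0966 + 0.15 = 0.2754.
New steady-state plasma level = 3.84 / 0.2754 = 13.9 ng/mL (concentration scales inversely with clearance).

13.9 ng/mL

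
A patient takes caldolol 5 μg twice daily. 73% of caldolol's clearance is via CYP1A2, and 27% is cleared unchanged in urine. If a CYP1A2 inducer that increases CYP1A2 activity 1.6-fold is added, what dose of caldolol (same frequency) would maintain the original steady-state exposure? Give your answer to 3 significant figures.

7.19 μg

CYP1A2: 0.73 × 1.6 = 1.168
Other: 0.27 (unchanged)
New clearance relative to baseline: 1.168 + 0.27 = 1.438.
To maintain the same steady-state level, dose must scale with clearance: new dose = 5 × 1.438 = 7.19 μg.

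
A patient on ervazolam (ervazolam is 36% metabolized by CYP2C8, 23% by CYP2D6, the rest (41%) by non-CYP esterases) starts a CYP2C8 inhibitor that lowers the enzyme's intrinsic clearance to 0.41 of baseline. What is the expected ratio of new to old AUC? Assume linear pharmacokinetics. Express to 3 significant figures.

CYP2C8: 0.36 × 0.41 = 0.1476
CYP2D6: 0.23 (unchanged)
Other: 0.41 (unchanged)
CL_new/CL_old = 0.1476 + 0.23 + 0.41 = 0.7876.
AUC is inversely proportional to clearance, so the fold-change is 1 / 0.7876 = 1.27.

1.27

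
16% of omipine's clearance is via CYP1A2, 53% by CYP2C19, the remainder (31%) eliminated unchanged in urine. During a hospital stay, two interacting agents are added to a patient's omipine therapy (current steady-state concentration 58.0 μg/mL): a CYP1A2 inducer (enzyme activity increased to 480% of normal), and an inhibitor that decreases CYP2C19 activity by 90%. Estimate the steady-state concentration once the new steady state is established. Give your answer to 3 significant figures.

The CYP1A2 pathway (16% of clearance) is boosted to 4.8× activity: 0.16 × 4.8 = 0.768.
The CYP2C19 pathway (53% of clearance) drops to 0.1× activity: 0.53 × 0.1 = 0.053.
The remaining 31% of clearance is unaffected.
New clearance relative to baseline: 0.768 + 0.053 + 0.31 = 1.131.
Steady-state concentration ∝ 1/CL: new value = 58.0 / 1.131 = 51.3 μg/mL.

51.3 μg/mL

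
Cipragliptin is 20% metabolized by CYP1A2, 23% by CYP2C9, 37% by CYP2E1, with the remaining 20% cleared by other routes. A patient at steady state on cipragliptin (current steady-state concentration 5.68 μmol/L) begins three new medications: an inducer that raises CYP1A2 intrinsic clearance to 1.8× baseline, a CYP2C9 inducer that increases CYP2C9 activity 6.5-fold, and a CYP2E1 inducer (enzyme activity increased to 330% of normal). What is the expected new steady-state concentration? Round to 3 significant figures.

1.73 μmol/L

The CYP1A2 pathway (20% of clearance) rises to 1.8× activity: 0.2 × 1.8 = 0.36.
The CYP2C9 pathway (23% of clearance) rises to 6.5× activity: 0.23 × 6.5 = 1.495.
The CYP2E1 pathway (37% of clearance) increases to 3.3× activity: 0.37 × 3.3 = 1.221.
The remaining 20% of clearance is unaffected.
New clearance relative to baseline: 0.36 + 1.495 + 1.221 + 0.2 = 3.276.
Steady-state concentration ∝ 1/CL: new value = 5.68 / 3.276 = 1.73 μmol/L.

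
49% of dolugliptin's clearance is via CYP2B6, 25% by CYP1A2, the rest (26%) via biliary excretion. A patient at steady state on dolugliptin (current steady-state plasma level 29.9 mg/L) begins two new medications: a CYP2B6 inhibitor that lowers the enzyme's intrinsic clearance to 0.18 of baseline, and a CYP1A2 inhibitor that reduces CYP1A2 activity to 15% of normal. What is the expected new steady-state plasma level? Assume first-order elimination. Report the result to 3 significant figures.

77.5 mg/L

CYP2B6: 0.49 × 0.18 = 0.0882
CYP1A2: 0.25 × 0.15 = 0.0375
Other: 0.26 (unchanged)
CL_new/CL_old = 0.0882 + 0.0375 + 0.26 = 0.3857.
New steady-state plasma level = 29.9 / 0.3857 = 77.5 mg/L (concentration scales inversely with clearance).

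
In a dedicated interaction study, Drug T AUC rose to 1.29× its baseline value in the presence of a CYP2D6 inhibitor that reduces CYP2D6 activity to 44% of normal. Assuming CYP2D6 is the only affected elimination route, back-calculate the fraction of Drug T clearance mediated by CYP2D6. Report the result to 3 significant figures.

CL'/CL = 1 / 1.29 = 0.7752
0.44·fm + (1 − fm) = 0.7752
fm = (0.7752 − 1) / (0.44 − 1) = 0.401

0.401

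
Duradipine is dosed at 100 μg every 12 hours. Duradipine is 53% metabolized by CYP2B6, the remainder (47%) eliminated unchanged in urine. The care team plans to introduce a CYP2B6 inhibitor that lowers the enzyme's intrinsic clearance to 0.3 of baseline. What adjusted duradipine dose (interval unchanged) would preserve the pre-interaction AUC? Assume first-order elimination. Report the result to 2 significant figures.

63 μg

CYP2B6: 0.53 × 0.3 = 0.159
Other: 0.47 (unchanged)
CL_new/CL_old = 0.159 + 0.47 = 0.629.
Exposure is unchanged when dose changes in proportion to clearance. New dose = 100 μg × 0.629 = 63 μg.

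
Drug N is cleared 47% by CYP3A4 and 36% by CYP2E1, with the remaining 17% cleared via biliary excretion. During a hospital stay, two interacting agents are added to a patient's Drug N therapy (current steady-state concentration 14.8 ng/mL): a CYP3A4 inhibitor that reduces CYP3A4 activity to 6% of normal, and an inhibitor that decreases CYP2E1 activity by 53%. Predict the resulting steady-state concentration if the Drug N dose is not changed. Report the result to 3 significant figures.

40.3 ng/mL

CYP3A4: 0.47 × 0.06 = 0.0282
CYP2E1: 0.36 × 0.47 = 0.1692
Other: 0.17 (unchanged)
CL_new/CL_old = 0.0282 + 0.1692 + 0.17 = 0.3674.
Dividing the baseline by the relative clearance: 14.8 / 0.3674 = 40.3 ng/mL.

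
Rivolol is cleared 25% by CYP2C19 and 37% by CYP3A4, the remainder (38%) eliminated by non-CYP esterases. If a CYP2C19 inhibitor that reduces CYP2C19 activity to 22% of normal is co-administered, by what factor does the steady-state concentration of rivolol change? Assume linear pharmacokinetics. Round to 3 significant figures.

The CYP2C19 pathway (25% of clearance) drops to 0.22× activity: 0.25 × 0.22 = 0.055.
CYP3A4 (37%) and the residual 38% are unaffected.
Relative clearance = 0.055 + 0.37 + 0.38 = 0.805.
Steady-state concentration ratio = CL_old/CL_new = 1 / 0.805 = 1.24.

1.24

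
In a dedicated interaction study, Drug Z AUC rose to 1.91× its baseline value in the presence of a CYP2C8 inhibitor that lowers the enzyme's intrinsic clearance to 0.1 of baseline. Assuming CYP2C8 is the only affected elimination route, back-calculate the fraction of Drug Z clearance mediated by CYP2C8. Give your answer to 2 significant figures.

0.53

Write x for the fraction cleared via CYP2C8. The observed AUC change means clearance fell to 1/1.91 = 0.5236 of baseline.
Setting x·0.1 + (1 − x) = 0.5236 and solving: x = (0.5236 − 1)/(0.1 − 1) = 0.53.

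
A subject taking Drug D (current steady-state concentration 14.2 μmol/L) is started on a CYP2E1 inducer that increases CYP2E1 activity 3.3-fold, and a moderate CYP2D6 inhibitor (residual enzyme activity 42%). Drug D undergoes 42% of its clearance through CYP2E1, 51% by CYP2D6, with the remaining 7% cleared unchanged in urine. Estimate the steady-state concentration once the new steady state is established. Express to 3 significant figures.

8.50 μmol/L

The CYP2E1 pathway (42% of clearance) increases to 3.3× activity: 0.42 × 3.3 = 1.386.
The CYP2D6 pathway (51% of clearance) drops to 0.42× activity: 0.51 × 0.42 = 0.2142.
The remaining 7% of clearance is unaffected.
CL_new/CL_old = 1.386 + 0.2142 + 0.07 = 1.6702.
Dividing the baseline by the relative clearance: 14.2 / 1.6702 = 8.50 μmol/L.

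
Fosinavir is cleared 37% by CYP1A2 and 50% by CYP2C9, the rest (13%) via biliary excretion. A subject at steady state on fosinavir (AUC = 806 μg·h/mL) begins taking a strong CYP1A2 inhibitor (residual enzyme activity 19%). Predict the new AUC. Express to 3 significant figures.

1.15 × 10³ μg·h/mL

The CYP1A2 pathway (37% of clearance) drops to 0.19× activity: 0.37 × 0.19 = 0.0703.
CYP2C9 (50%) and the residual 13% are unaffected.
New clearance relative to baseline: 0.0703 + 0.5 + 0.13 = 0.7003.
With dosing unchanged, AUC scales as 1/CL: 806 / 0.7003 = 1.15 × 10³ μg·h/mL.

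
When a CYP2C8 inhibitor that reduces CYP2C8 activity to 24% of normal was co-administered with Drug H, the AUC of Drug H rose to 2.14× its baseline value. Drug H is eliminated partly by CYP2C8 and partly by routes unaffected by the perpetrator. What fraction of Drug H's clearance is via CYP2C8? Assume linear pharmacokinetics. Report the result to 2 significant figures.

Call the CYP2C8 fraction fm. After the interaction, CL_new/CL_old = fm × 0.24 + (1 − fm).
AUC ratio = 1 / (new CL fraction), so new CL fraction = 1 / 2.14 = 0.4673.
fm × 0.24 + 1 − fm = 0.4673  ⇒  fm × (0.24 − 1) = −0.5327  ⇒  fm = 0.70.

0.70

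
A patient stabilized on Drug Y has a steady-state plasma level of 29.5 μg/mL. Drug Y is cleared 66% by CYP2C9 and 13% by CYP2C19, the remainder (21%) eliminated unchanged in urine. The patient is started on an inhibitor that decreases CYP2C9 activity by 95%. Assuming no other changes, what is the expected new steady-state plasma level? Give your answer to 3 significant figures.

The CYP2C9 pathway (66% of clearance) falls to 0.05× activity: 0.66 × 0.05 = 0.033.
CYP2C19 (13%) and the residual 21% are unaffected.
New clearance relative to baseline: 0.033 + 0.13 + 0.21 = 0.373.
New steady-state plasma level = baseline ÷ relative clearance = 29.5 / 0.373 = 79.1 μg/mL.

79.1 μg/mL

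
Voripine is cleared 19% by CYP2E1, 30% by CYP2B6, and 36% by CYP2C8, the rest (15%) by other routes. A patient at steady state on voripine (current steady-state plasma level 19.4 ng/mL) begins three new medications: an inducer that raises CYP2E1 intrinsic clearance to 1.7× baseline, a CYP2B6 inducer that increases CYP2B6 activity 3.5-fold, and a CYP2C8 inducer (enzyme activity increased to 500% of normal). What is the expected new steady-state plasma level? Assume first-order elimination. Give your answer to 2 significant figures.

The CYP2E1 pathway (19% of clearance) rises to 1.7× activity: 0.19 × 1.7 = 0.323.
The CYP2B6 pathway (30% of clearance) increases to 3.5× activity: 0.3 × 3.5 = 1.05.
The CYP2C8 pathway (36% of clearance) increases to 5× activity: 0.36 × 5 = 1.8.
The remaining 15% of clearance is unaffected.
New clearance relative to baseline: 0.323 + 1.05 + 1.8 + 0.15 = 3.323.
Dividing the baseline by the relative clearance: 19.4 / 3.323 = 5.8 ng/mL.

5.8 ng/mL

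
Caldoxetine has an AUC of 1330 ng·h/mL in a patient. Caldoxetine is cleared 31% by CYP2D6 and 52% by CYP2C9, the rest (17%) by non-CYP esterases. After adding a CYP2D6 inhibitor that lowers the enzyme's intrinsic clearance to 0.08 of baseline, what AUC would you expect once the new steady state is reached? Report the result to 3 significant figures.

The CYP2D6 pathway (31% of clearance) drops to 0.08× activity: 0.31 × 0.08 = 0.0248.
CYP2C9 (52%) and the residual 17% are unaffected.
CL_new/CL_old = 0.0248 + 0.52 + 0.17 = 0.7148.
With dosing unchanged, AUC scales as 1/CL: 1330 / 0.7148 = 1.86 × 10³ ng·h/mL.

1.86 × 10³ ng·h/mL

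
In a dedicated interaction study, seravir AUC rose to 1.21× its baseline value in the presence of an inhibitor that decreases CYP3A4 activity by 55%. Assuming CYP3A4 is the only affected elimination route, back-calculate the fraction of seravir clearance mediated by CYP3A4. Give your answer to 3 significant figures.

0.316

Let fm be the CYP3A4 fraction. New clearance relative to baseline = fm × 0.45 + (1 − fm).
AUC ratio = 1 / (new CL fraction), so new CL fraction = 1 / 1.21 = 0.8264.
fm × 0.45 + 1 − fm = 0.8264  ⇒  fm × (0.45 − 1) = −0.1736  ⇒  fm = 0.316.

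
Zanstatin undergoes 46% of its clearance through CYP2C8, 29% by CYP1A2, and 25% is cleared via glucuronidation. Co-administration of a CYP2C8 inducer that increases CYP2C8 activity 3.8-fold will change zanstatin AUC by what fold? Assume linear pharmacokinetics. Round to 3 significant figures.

CYP2C8: 0.46 × 3.8 = 1.748
CYP1A2: 0.29 (unchanged)
Other: 0.25 (unchanged)
Relative clearance = 1.748 + 0.29 + 0.25 = 2.288.
Since AUC ∝ 1/CL, the ratio is 1 / 2.288 = 0.437.

0.437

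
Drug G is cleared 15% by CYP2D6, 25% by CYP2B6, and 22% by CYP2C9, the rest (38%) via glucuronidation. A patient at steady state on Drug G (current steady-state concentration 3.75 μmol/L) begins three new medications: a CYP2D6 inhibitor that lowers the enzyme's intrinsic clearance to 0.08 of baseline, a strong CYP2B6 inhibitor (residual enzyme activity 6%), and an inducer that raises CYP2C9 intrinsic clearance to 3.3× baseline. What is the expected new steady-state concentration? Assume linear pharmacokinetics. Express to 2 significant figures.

3.3 μmol/L

CYP2D6: 0.15 × 0.08 = 0.012
CYP2B6: 0.25 × 0.06 = 0.015
CYP2C9: 0.22 × 3.3 = 0.726
Other: 0.38 (unchanged)
Relative clearance = 0.012 + 0.015 + 0.726 + 0.38 = 1.133.
Dividing the baseline by the relative clearance: 3.75 / 1.133 = 3.3 μmol/L.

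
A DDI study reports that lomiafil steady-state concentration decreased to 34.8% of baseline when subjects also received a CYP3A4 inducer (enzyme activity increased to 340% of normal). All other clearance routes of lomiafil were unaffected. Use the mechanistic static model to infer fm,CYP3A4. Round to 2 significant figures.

0.78

CL'/CL = 1 / 0.348 = 2.874
3.4·fm + (1 − fm) = 2.874
fm = (2.874 − 1) / (3.4 − 1) = 0.78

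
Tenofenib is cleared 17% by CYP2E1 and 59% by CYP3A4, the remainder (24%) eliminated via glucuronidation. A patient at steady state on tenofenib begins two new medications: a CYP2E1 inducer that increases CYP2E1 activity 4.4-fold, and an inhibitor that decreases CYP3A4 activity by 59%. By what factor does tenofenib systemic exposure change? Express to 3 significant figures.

0.813

The CYP2E1 pathway (17% of clearance) rises to 4.4× activity: 0.17 × 4.4 = 0.748.
The CYP3A4 pathway (59% of clearance) falls to 0.41× activity: 0.59 × 0.41 = 0.2419.
The remaining 24% of clearance is unaffected.
New clearance relative to baseline: 0.748 + 0.2419 + 0.24 = 1.2299.
Systemic exposure ∝ 1/CL: fold-change = 1 / 1.2299 = 0.813.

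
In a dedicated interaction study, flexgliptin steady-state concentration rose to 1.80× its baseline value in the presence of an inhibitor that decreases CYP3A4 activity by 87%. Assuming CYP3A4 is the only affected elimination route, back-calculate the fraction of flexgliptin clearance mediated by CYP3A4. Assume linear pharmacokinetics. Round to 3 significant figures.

CL'/CL = 1 / 1.80 = 0.5556
0.13·fm + (1 − fm) = 0.5556
fm = (0.5556 − 1) / (0.13 − 1) = 0.511

0.511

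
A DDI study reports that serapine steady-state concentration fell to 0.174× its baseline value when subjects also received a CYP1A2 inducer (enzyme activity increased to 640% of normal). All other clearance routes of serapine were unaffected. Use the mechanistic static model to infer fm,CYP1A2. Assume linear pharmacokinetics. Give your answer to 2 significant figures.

0.88

Let x = fm,CYP1A2. Because steady-state concentration ∝ 1/CL, relative clearance rose to 1/0.174 = 5.747.
Setting x·6.4 + (1 − x) = 5.747 and solving: x = (5.747 − 1)/(6.4 − 1) = 0.88.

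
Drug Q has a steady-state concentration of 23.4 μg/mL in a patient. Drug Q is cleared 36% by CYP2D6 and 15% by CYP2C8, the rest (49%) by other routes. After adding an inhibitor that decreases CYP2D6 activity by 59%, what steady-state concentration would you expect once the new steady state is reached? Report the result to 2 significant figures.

CYP2D6: 0.36 × 0.41 = 0.1476
CYP2C8: 0.15 (unchanged)
Other: 0.49 (unchanged)
New clearance relative to baseline: 0.1476 + 0.15 + 0.49 = 0.7876.
New steady-state concentration = baseline ÷ relative clearance = 23.4 / 0.7876 = 30 μg/mL.

30 μg/mL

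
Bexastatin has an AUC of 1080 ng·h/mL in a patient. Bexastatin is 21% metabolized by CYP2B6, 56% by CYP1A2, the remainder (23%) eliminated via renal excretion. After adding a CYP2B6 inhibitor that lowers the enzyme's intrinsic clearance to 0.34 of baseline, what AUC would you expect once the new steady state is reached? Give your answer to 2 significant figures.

1.3 × 10³ ng·h/mL

The CYP2B6 pathway (21% of clearance) drops to 0.34× activity: 0.21 × 0.34 = 0.0714.
CYP1A2 (56%) and the residual 23% are unaffected.
Relative clearance = 0.0714 + 0.56 + 0.23 = 0.8614.
AUC ∝ 1/CL, so new value = 1080 / 0.8614 = 1.3 × 10³ ng·h/mL.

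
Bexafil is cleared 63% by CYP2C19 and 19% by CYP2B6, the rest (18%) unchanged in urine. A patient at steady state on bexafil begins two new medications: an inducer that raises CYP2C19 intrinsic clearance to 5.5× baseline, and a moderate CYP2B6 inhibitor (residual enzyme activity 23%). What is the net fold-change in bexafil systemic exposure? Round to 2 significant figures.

CYP2C19: 0.63 × 5.5 = 3.465
CYP2B6: 0.19 × 0.23 = 0.0437
Other: 0.18 (unchanged)
Relative clearance = 3.465 + 0.0437 + 0.18 = 3.6887.
Because systemic exposure varies inversely with clearance, the combined effect is 1 / 3.6887 = 0.27.

0.27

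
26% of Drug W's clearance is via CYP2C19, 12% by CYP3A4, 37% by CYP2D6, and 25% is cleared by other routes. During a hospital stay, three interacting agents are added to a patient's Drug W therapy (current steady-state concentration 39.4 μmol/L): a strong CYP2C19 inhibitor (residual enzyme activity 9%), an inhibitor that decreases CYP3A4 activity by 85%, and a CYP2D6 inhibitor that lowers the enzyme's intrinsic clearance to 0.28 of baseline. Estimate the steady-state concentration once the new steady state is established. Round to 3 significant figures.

99.7 μmol/L

The CYP2C19 pathway (26% of clearance) is reduced to 0.09× activity: 0.26 × 0.09 = 0.0234.
The CYP3A4 pathway (12% of clearance) drops to 0.15× activity: 0.12 × 0.15 = 0.018.
The CYP2D6 pathway (37% of clearance) is reduced to 0.28× activity: 0.37 × 0.28 = 0.1036.
Non-CYP routes (25%) are unchanged.
New clearance relative to baseline: 0.0234 + 0.018 + 0.1036 + 0.25 = 0.395.
Dividing the baseline by the relative clearance: 39.4 / 0.395 = 99.7 μmol/L.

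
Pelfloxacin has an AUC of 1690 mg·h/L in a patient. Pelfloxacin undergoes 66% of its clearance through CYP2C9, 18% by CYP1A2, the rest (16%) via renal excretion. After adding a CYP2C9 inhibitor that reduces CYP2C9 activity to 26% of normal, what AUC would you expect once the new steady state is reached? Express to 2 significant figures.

3.3 × 10³ mg·h/L

The CYP2C9 pathway (66% of clearance) is reduced to 0.26× activity: 0.66 × 0.26 = 0.1716.
CYP1A2 (18%) and the residual 16% are unaffected.
New clearance relative to baseline: 0.1716 + 0.18 + 0.16 = 0.5116.
New AUC = baseline ÷ relative clearance = 1690 / 0.5116 = 3.3 × 10³ mg·h/L.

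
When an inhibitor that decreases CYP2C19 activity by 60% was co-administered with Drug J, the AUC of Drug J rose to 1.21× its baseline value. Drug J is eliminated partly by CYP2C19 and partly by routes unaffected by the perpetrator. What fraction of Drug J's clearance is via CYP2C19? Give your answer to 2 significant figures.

0.29

CL'/CL = 1 / 1.21 = 0.8264
0.4·fm + (1 − fm) = 0.8264
fm = (0.8264 − 1) / (0.4 − 1) = 0.29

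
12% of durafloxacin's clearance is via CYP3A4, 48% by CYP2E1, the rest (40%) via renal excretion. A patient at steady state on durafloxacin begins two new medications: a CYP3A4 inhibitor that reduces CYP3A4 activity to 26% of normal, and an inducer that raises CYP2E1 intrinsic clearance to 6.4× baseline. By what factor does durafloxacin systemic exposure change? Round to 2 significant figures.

0.29

CYP3A4: 0.12 × 0.26 = 0.0312
CYP2E1: 0.48 × 6.4 = 3.072
Other: 0.4 (unchanged)
CL_new/CL_old = 0.0312 + 3.072 + 0.4 = 3.5032.
Net systemic exposure ratio = 1 / 3.5032 = 0.29.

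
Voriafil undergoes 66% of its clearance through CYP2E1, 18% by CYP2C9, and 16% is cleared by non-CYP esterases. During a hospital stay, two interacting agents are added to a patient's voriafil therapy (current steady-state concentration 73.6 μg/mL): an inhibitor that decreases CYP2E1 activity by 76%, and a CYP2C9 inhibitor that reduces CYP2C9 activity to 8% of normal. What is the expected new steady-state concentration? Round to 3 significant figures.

The CYP2E1 pathway (66% of clearance) falls to 0.24× activity: 0.66 × 0.24 = 0.1584.
The CYP2C9 pathway (18% of clearance) is reduced to 0.08× activity: 0.18 × 0.08 = 0.0144.
The remaining 16% of clearance is unaffected.
CL_new/CL_old = 0.1584 + 0.0144 + 0.16 = 0.3328.
New steady-state concentration = 73.6 / 0.3328 = 221 μg/mL (concentration scales inversely with clearance).

221 μg/mL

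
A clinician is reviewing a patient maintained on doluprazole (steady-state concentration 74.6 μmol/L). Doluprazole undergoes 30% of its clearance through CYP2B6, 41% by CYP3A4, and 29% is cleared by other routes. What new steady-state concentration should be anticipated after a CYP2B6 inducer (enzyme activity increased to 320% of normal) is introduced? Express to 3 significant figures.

44.9 μmol/L

The CYP2B6 pathway (30% of clearance) increases to 3.2× activity: 0.3 × 3.2 = 0.96.
CYP3A4 (41%) and the residual 29% are unaffected.
New clearance relative to baseline: 0.96 + 0.41 + 0.29 = 1.66.
New steady-state concentration = baseline ÷ relative clearance = 74.6 / 1.66 = 44.9 μmol/L.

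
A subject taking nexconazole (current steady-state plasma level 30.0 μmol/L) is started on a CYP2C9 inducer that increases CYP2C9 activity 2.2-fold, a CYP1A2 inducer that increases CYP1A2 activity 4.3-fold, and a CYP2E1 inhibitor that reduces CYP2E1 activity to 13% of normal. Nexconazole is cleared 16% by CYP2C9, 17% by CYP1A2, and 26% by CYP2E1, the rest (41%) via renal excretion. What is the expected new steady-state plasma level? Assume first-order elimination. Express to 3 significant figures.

19.6 μmol/L

CYP2C9: 0.16 × 2.2 = 0.352
CYP1A2: 0.17 × 4.3 = 0.731
CYP2E1: 0.26 × 0.13 = 0.0338
Other: 0.41 (unchanged)
CL_new/CL_old = 0.352 + 0.731 + 0.0338 + 0.41 = 1.5268.
Dividing the baseline by the relative clearance: 30.0 / 1.5268 = 19.6 μmol/L.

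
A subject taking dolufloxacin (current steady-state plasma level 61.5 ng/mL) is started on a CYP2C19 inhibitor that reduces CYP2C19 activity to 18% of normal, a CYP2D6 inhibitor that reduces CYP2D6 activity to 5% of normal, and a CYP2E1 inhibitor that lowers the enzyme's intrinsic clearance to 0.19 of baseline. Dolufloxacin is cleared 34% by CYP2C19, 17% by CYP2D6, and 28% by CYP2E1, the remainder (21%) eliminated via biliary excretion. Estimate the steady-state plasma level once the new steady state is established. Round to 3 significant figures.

CYP2C19: 0.34 × 0.18 = 0.0612
CYP2D6: 0.17 × 0.05 = 0.0085
CYP2E1: 0.28 × 0.19 = 0.0532
Other: 0.21 (unchanged)
CL_new/CL_old = 0.0612 + 0.0085 + 0.0532 + 0.21 = 0.3329.
Dividing the baseline by the relative clearance: 61.5 / 0.3329 = 185 ng/mL.

185 ng/mL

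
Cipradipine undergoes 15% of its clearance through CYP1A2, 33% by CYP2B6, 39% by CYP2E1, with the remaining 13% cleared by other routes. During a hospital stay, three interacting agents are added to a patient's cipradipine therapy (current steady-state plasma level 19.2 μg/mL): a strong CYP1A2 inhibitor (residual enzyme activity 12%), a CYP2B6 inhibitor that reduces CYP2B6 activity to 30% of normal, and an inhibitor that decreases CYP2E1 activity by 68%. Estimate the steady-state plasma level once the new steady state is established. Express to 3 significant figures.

The CYP1A2 pathway (15% of clearance) is reduced to 0.12× activity: 0.15 × 0.12 = 0.018.
The CYP2B6 pathway (33% of clearance) drops to 0.3× activity: 0.33 × 0.3 = 0.099.
The CYP2E1 pathway (39% of clearance) is reduced to 0.32× activity: 0.39 × 0.32 = 0.1248.
The remaining 13% of clearance is unaffected.
CL_new/CL_old = 0.018 + 0.099 + 0.1248 + 0.13 = 0.3718.
Steady-state plasma level ∝ 1/CL: new value = 19.2 / 0.3718 = 51.6 μg/mL.

51.6 μg/mL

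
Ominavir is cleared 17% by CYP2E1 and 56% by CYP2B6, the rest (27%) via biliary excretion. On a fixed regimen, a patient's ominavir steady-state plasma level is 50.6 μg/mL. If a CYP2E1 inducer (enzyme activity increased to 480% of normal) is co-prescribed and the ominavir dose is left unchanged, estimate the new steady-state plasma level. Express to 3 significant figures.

The CYP2E1 pathway (17% of clearance) rises to 4.8× activity: 0.17 × 4.8 = 0.816.
CYP2B6 (56%) and the residual 27% are unaffected.
New clearance relative to baseline: 0.816 + 0.56 + 0.27 = 1.646.
New steady-state plasma level = baseline ÷ relative clearance = 50.6 / 1.646 = 30.7 μg/mL.

30.7 μg/mL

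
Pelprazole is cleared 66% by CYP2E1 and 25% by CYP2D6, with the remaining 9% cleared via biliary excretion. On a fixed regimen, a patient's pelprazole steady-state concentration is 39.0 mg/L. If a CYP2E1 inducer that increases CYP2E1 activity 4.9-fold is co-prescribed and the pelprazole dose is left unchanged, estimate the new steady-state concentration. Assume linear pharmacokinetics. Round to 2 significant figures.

The CYP2E1 pathway (66% of clearance) is boosted to 4.9× activity: 0.66 × 4.9 = 3.234.
CYP2D6 (25%) and the residual 9% are unaffected.
Relative clearance = 3.234 + 0.25 + 0.09 = 3.574.
With dosing unchanged, steady-state concentration scales as 1/CL: 39.0 / 3.574 = 11 mg/L.

11 mg/L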